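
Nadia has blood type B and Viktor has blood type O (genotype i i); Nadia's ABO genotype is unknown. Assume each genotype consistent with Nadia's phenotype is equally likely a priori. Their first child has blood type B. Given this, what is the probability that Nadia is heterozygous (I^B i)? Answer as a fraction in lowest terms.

Possible genotypes: Nadia ∈ {I^B I^B, I^B i}; Viktor ∈ {i i}.
Weight each parental genotype pair by prior × P(type-B child):
  I^B I^B × i i: posterior weight 2/3.
  I^B i × i i: posterior weight 1/3.
Sum the posterior weight over pairs where Nadia is I^B i: 1/3.

1/3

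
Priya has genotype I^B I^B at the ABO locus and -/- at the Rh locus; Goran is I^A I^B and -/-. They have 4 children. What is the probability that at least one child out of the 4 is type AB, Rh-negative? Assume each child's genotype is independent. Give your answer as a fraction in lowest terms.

ABO cross I^B I^B × I^A I^B → 1/2 B, 1/2 AB.
Rh cross -/- × -/- → 1 Rh-; so P(type AB, Rh-negative) = 1/2 × 1 = 1/2 per child.
P(none) = (1/2)^4 = 1/16; P(at least one) = 1 − 1/16 = 15/16.

15/16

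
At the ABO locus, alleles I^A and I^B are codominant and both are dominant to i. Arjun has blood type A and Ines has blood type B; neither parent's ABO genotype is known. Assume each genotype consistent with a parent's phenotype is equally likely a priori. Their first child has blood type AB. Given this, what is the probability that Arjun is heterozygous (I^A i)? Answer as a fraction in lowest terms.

1/3

Possible genotypes: Arjun ∈ {I^A I^A, I^A i}; Ines ∈ {I^B I^B, I^B i}.
Weight each parental genotype pair by prior × P(type-AB child):
  I^A I^A × I^B I^B: posterior weight 4/9.
  I^A I^A × I^B i: posterior weight 2/9.
  I^A i × I^B I^B: posterior weight 2/9.
  I^A i × I^B i: posterior weight 1/9.
Sum the posterior weight over pairs where Arjun is I^A i: 1/3.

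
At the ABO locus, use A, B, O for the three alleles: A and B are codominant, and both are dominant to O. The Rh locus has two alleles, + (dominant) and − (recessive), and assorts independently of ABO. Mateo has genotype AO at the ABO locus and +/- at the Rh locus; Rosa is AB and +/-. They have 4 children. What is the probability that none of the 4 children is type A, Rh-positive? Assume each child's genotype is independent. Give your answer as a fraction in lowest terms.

625/4096

ABO cross AO × AB → 1/2 A, 1/4 B, 1/4 AB.
Rh cross +/- × +/- → 3/4 Rh+, 1/4 Rh-; so P(type A, Rh-positive) = 1/2 × 3/4 = 3/8 per child.
P(not type A, Rh-positive) = 5/8 for one child; (5/8)^4 = 625/4096.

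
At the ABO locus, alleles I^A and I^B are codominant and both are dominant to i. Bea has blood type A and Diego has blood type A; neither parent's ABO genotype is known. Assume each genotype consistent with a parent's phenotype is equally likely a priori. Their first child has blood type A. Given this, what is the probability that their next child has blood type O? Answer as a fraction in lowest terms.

1/20

Possible genotypes: Bea ∈ {I^A I^A, I^A i}; Diego ∈ {I^A I^A, I^A i}.
Weight each parental genotype pair by prior × P(type-A child):
  I^A I^A × I^A I^A: posterior weight 4/15; P(next child type O) = 0.
  I^A I^A × I^A i: posterior weight 4/15; P(next child type O) = 0.
  I^A i × I^A I^A: posterior weight 4/15; P(next child type O) = 0.
  I^A i × I^A i: posterior weight 1/5; P(next child type O) = 1/4.
Weighted sum = 1/20.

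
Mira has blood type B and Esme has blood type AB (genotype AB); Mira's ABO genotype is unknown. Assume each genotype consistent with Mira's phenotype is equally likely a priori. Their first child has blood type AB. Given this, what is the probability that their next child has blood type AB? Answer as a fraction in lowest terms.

Possible genotypes: Mira ∈ {BB, BO}; Esme ∈ {AB}.
Weight each parental genotype pair by prior × P(type-AB child):
  BB × AB: posterior weight 2/3; P(next child type AB) = 1/2.
  BO × AB: posterior weight 1/3; P(next child type AB) = 1/4.
Weighted sum = 5/12.

5/12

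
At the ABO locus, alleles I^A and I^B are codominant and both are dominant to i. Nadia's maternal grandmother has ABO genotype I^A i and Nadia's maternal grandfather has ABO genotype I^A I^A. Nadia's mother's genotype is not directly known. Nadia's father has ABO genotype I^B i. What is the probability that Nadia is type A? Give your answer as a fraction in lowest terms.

Nadia's mother's ABO genotype from I^A i × I^A I^A: 1/2 I^A I^A, 1/2 I^A i.
Crossing each possibility with the father I^B i and summing P(type A): 1/2·1/2 + 1/2·1/4 = 3/8.

3/8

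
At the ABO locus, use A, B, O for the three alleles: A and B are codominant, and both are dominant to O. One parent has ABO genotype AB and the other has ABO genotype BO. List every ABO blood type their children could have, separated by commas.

A, B, AB

Gametes from AB × BO give offspring ABO genotypes AB, AO, BB, BO, i.e. phenotypes A, B, AB.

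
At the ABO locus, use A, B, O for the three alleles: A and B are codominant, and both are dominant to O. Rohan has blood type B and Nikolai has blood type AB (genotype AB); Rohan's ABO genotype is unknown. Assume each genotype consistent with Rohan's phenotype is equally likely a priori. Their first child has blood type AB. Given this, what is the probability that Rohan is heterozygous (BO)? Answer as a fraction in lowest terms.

1/3

Possible genotypes: Rohan ∈ {BB, BO}; Nikolai ∈ {AB}.
Weight each parental genotype pair by prior × P(type-AB child):
  BB × AB: posterior weight 2/3.
  BO × AB: posterior weight 1/3.
Sum the posterior weight over pairs where Rohan is BO: 1/3.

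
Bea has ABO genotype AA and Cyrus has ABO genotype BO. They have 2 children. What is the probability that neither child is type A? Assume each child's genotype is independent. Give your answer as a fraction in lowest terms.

1/4

ABO cross AA × BO → 1/2 A, 1/2 AB.
So P(type A) = 1/2 per child.
P(not type A) = 1/2 for one child; (1/2)^2 = 1/4.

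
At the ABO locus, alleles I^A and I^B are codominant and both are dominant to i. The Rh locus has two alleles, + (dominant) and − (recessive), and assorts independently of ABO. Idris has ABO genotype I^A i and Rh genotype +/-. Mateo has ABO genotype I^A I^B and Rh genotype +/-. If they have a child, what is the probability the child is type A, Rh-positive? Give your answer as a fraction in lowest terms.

ABO cross I^A i × I^A I^B → offspring phenotypes: 1/2 A, 1/4 B, 1/4 AB.
Rh cross +/- × +/- → 3/4 Rh+, 1/4 Rh-.
Independent loci: P(type A, Rh-positive) = 1/2 × 3/4 = 3/8.

3/8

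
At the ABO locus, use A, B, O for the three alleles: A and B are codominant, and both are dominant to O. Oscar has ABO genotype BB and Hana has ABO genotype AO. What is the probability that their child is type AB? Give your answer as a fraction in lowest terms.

1/2

ABO cross BB × AO → offspring phenotypes: 1/2 B, 1/2 AB.
So P(type AB) = 1/2.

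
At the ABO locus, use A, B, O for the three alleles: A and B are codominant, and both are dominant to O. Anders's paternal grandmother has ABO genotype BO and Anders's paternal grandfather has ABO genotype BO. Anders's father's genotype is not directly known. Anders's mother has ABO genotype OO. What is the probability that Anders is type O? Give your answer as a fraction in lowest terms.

1/2

Anders's father's ABO genotype from BO × BO: 1/4 BB, 1/2 BO, 1/4 OO.
Crossing each possibility with the mother OO and summing P(type O): 1/4·0 + 1/2·1/2 + 1/4·1 = 1/2.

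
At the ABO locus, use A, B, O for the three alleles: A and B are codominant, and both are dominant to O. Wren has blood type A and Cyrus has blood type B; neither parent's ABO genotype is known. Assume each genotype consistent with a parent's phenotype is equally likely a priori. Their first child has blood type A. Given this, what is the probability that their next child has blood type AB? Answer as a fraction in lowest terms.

Possible genotypes: Wren ∈ {AA, AO}; Cyrus ∈ {BB, BO}.
Weight each parental genotype pair by prior × P(type-A child):
  AA × BO: posterior weight 2/3; P(next child type AB) = 1/2.
  AO × BO: posterior weight 1/3; P(next child type AB) = 1/4.
Weighted sum = 5/12.

5/12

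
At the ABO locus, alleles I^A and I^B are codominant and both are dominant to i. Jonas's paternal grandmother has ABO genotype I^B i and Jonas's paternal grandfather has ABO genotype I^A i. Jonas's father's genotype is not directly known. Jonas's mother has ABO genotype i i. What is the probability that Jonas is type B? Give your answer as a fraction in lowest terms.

1/4

Jonas's father's ABO genotype from I^B i × I^A i: 1/4 I^A I^B, 1/4 I^A i, 1/4 I^B i, 1/4 i i.
Crossing each possibility with the mother i i and summing P(type B): 1/4·1/2 + 1/4·0 + 1/4·1/2 + 1/4·0 = 1/4.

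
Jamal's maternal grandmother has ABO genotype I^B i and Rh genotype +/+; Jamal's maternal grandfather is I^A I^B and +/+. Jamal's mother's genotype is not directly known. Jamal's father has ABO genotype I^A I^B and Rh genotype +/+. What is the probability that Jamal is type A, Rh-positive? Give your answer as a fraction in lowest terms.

Jamal's mother's ABO genotype from I^B i × I^A I^B: 1/4 I^A I^B, 1/4 I^A i, 1/4 I^B I^B, 1/4 I^B i.
Crossing each possibility with the father I^A I^B and summing P(type A): 1/4·1/4 + 1/4·1/2 + 1/4·0 + 1/4·1/4 = 1/4.
Similarly for Rh via the mother's Rh distribution: P(Rh+) = 1.
Independent loci: 1/4 × 1 = 1/4.

1/4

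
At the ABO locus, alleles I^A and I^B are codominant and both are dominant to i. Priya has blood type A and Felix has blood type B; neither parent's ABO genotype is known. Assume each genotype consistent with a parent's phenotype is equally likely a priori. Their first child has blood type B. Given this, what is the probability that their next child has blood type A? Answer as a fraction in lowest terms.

1/12

Possible genotypes: Priya ∈ {I^A I^A, I^A i}; Felix ∈ {I^B I^B, I^B i}.
Weight each parental genotype pair by prior × P(type-B child):
  I^A i × I^B I^B: posterior weight 2/3; P(next child type A) = 0.
  I^A i × I^B i: posterior weight 1/3; P(next child type A) = 1/4.
Weighted sum = 1/12.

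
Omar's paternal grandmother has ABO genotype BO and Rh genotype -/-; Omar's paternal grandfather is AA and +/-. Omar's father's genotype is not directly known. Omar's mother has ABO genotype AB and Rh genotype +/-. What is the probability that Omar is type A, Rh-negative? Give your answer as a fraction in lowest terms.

9/64

Omar's father's ABO genotype from BO × AA: 1/2 AB, 1/2 AO.
Crossing each possibility with the mother AB and summing P(type A): 1/2·1/4 + 1/2·1/2 = 3/8.
Similarly for Rh via the father's Rh distribution: P(Rh-) = 3/8.
Independent loci: 3/8 × 3/8 = 9/64.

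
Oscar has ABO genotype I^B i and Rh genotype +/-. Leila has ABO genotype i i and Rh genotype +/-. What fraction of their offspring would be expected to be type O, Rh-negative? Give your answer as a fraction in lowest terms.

ABO cross I^B i × i i → offspring phenotypes: 1/2 O, 1/2 B.
Rh cross +/- × +/- → 3/4 Rh+, 1/4 Rh-.
Independent loci: P(type O, Rh-negative) = 1/2 × 1/4 = 1/8.

1/8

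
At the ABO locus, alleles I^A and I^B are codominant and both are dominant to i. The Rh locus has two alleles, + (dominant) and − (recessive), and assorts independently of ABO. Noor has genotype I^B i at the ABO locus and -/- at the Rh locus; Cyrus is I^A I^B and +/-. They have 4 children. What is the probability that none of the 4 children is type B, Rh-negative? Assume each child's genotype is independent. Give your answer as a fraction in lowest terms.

81/256

ABO cross I^B i × I^A I^B → 1/4 A, 1/2 B, 1/4 AB.
Rh cross -/- × +/- → 1/2 Rh+, 1/2 Rh-; so P(type B, Rh-negative) = 1/2 × 1/2 = 1/4 per child.
P(not type B, Rh-negative) = 3/4 for one child; (3/4)^4 = 81/256.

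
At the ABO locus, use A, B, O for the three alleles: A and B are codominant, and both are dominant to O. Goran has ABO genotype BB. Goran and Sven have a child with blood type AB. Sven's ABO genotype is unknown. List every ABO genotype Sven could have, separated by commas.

AA, AB, AO

For each candidate genotype of Sven, check whether crossing it with BB can produce every observed child phenotype.
  AA → possible child types {AB} ✓
  AB → possible child types {B, AB} ✓
  AO → possible child types {B, AB} ✓
  BB → possible child types {B} ✗
  BO → possible child types {B} ✗
  OO → possible child types {B} ✗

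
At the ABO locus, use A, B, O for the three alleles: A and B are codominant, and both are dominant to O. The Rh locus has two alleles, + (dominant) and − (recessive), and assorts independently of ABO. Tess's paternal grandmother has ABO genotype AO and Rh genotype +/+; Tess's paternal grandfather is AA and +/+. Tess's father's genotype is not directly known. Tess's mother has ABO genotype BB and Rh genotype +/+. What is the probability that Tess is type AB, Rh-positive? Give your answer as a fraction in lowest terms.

Tess's father's ABO genotype from AO × AA: 1/2 AA, 1/2 AO.
Crossing each possibility with the mother BB and summing P(type AB): 1/2·1 + 1/2·1/2 = 3/4.
Similarly for Rh via the father's Rh distribution: P(Rh+) = 1.
Independent loci: 3/4 × 1 = 3/4.

3/4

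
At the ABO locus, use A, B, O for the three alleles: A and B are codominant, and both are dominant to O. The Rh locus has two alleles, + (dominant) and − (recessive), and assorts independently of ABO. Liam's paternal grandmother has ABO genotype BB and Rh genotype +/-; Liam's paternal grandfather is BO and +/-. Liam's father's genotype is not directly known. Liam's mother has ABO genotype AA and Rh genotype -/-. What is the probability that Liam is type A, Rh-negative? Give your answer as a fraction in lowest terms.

Liam's father's ABO genotype from BB × BO: 1/2 BB, 1/2 BO.
Crossing each possibility with the mother AA and summing P(type A): 1/2·0 + 1/2·1/2 = 1/4.
Similarly for Rh via the father's Rh distribution: P(Rh-) = 1/2.
Independent loci: 1/4 × 1/2 = 1/8.

1/8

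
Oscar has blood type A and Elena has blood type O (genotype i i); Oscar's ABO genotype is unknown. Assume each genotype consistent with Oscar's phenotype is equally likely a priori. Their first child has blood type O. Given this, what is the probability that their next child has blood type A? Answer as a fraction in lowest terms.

1/2

Possible genotypes: Oscar ∈ {I^A I^A, I^A i}; Elena ∈ {i i}.
Weight each parental genotype pair by prior × P(type-O child):
  I^A i × i i: posterior weight 1; P(next child type A) = 1/2.
Weighted sum = 1/2.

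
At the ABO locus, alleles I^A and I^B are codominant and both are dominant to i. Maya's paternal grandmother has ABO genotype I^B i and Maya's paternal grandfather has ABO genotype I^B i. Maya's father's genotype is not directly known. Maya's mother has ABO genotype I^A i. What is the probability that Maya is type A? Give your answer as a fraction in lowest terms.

Maya's father's ABO genotype from I^B i × I^B i: 1/4 I^B I^B, 1/2 I^B i, 1/4 i i.
Crossing each possibility with the mother I^A i and summing P(type A): 1/4·0 + 1/2·1/4 + 1/4·1/2 = 1/4.

1/4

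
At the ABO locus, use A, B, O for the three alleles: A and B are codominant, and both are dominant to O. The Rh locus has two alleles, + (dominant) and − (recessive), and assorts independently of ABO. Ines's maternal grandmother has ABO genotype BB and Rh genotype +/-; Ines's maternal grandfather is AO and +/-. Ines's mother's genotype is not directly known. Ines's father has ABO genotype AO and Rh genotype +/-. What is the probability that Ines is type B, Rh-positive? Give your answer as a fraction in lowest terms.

Ines's mother's ABO genotype from BB × AO: 1/2 AB, 1/2 BO.
Crossing each possibility with the father AO and summing P(type B): 1/2·1/4 + 1/2·1/4 = 1/4.
Similarly for Rh via the mother's Rh distribution: P(Rh+) = 3/4.
Independent loci: 1/4 × 3/4 = 3/16.

3/16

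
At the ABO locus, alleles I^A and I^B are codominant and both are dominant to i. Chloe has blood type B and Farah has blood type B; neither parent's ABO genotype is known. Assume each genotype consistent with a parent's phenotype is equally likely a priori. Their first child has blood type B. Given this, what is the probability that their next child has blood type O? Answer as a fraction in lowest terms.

Possible genotypes: Chloe ∈ {I^B I^B, I^B i}; Farah ∈ {I^B I^B, I^B i}.
Weight each parental genotype pair by prior × P(type-B child):
  I^B I^B × I^B I^B: posterior weight 4/15; P(next child type O) = 0.
  I^B I^B × I^B i: posterior weight 4/15; P(next child type O) = 0.
  I^B i × I^B I^B: posterior weight 4/15; P(next child type O) = 0.
  I^B i × I^B i: posterior weight 1/5; P(next child type O) = 1/4.
Weighted sum = 1/20.

1/20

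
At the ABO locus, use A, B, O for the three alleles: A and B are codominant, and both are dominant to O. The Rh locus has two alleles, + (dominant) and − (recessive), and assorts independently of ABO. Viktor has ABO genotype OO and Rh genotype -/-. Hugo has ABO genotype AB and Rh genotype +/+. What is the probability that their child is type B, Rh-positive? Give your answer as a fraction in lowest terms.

ABO cross OO × AB → offspring phenotypes: 1/2 A, 1/2 B.
Rh cross -/- × +/+ → 1 Rh+.
Independent loci: P(type B, Rh-positive) = 1/2 × 1 = 1/2.

1/2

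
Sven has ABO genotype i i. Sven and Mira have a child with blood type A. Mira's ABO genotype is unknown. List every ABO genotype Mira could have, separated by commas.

I^A I^A, I^A I^B, I^A i

For each candidate genotype of Mira, check whether crossing it with i i can produce every observed child phenotype.
  I^A I^A → possible child types {A} ✓
  I^A I^B → possible child types {A, B} ✓
  I^A i → possible child types {O, A} ✓
  I^B I^B → possible child types {B} ✗
  I^B i → possible child types {O, B} ✗
  i i → possible child types {O} ✗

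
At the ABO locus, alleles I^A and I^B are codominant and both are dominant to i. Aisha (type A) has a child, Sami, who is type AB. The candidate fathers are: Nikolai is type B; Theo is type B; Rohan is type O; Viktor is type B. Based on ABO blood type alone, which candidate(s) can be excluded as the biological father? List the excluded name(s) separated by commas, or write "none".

A candidate is excluded only if no genotype consistent with his phenotype could produce a type AB child with a type A mother.
Rohan (type O): no genotype consistent with that phenotype can produce a type-AB child with a type-A mother.

Rohan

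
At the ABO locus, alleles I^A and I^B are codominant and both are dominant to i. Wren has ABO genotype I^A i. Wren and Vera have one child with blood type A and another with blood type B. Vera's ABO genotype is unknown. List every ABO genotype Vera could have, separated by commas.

I^A I^B, I^B i

For each candidate genotype of Vera, check whether crossing it with I^A i can produce every observed child phenotype.
  I^A I^A → possible child types {A} ✗
  I^A I^B → possible child types {A, B, AB} ✓
  I^A i → possible child types {O, A} ✗
  I^B I^B → possible child types {B, AB} ✗
  I^B i → possible child types {O, A, B, AB} ✓
  i i → possible child types {O, A} ✗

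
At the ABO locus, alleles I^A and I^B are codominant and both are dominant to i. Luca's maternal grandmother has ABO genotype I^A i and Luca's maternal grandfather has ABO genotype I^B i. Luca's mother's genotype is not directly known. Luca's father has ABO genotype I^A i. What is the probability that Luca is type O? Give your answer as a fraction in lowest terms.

Luca's mother's ABO genotype from I^A i × I^B i: 1/4 I^A I^B, 1/4 I^A i, 1/4 I^B i, 1/4 i i.
Crossing each possibility with the father I^A i and summing P(type O): 1/4·0 + 1/4·1/4 + 1/4·1/4 + 1/4·1/2 = 1/4.

1/4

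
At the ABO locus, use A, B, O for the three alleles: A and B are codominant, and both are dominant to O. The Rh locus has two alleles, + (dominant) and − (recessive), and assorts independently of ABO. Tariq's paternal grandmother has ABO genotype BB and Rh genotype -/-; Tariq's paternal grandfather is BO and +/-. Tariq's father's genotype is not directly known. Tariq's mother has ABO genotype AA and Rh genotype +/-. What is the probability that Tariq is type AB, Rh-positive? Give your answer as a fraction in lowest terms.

15/32

Tariq's father's ABO genotype from BB × BO: 1/2 BB, 1/2 BO.
Crossing each possibility with the mother AA and summing P(type AB): 1/2·1 + 1/2·1/2 = 3/4.
Similarly for Rh via the father's Rh distribution: P(Rh+) = 5/8.
Independent loci: 3/4 × 5/8 = 15/32.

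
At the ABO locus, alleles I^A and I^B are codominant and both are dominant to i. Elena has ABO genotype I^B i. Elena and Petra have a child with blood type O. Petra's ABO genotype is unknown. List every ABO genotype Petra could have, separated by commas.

For each candidate genotype of Petra, check whether crossing it with I^B i can produce every observed child phenotype.
  I^A I^A → possible child types {A, AB} ✗
  I^A I^B → possible child types {A, B, AB} ✗
  I^A i → possible child types {O, A, B, AB} ✓
  I^B I^B → possible child types {B} ✗
  I^B i → possible child types {O, B} ✓
  i i → possible child types {O, B} ✓

I^A i, I^B i, i i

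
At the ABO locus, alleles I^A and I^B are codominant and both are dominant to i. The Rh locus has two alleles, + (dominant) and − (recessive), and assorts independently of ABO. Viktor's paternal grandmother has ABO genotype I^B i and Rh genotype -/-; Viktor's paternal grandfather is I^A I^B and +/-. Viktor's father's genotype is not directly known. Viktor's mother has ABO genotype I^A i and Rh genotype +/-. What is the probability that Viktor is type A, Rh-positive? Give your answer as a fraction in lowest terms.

Viktor's father's ABO genotype from I^B i × I^A I^B: 1/4 I^A I^B, 1/4 I^A i, 1/4 I^B I^B, 1/4 I^B i.
Crossing each possibility with the mother I^A i and summing P(type A): 1/4·1/2 + 1/4·3/4 + 1/4·0 + 1/4·1/4 = 3/8.
Similarly for Rh via the father's Rh distribution: P(Rh+) = 5/8.
Independent loci: 3/8 × 5/8 = 15/64.

15/64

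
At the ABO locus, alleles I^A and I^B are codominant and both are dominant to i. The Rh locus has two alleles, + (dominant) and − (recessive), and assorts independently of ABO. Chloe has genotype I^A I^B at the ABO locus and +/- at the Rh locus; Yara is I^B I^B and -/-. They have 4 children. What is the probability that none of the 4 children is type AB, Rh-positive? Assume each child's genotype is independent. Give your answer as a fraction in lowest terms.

81/256

ABO cross I^A I^B × I^B I^B → 1/2 B, 1/2 AB.
Rh cross +/- × -/- → 1/2 Rh+, 1/2 Rh-; so P(type AB, Rh-positive) = 1/2 × 1/2 = 1/4 per child.
P(not type AB, Rh-positive) = 3/4 for one child; (3/4)^4 = 81/256.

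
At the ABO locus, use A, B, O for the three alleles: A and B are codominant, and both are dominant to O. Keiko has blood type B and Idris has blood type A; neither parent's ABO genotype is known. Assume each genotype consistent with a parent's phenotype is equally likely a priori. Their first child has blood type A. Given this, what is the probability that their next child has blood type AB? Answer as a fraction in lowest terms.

5/12

Possible genotypes: Keiko ∈ {BB, BO}; Idris ∈ {AA, AO}.
Weight each parental genotype pair by prior × P(type-A child):
  BO × AA: posterior weight 2/3; P(next child type AB) = 1/2.
  BO × AO: posterior weight 1/3; P(next child type AB) = 1/4.
Weighted sum = 5/12.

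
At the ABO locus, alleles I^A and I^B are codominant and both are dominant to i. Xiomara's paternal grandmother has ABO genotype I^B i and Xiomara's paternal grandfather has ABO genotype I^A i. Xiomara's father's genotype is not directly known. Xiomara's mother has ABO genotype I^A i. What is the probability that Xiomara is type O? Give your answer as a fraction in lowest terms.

1/4

Xiomara's father's ABO genotype from I^B i × I^A i: 1/4 I^A I^B, 1/4 I^A i, 1/4 I^B i, 1/4 i i.
Crossing each possibility with the mother I^A i and summing P(type O): 1/4·0 + 1/4·1/4 + 1/4·1/4 + 1/4·1/2 = 1/4.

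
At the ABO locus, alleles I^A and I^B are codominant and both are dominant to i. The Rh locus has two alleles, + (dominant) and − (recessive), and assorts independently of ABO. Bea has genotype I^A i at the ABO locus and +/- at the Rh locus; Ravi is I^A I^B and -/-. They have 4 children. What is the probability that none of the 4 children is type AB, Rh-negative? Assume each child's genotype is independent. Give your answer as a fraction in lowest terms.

2401/4096

ABO cross I^A i × I^A I^B → 1/2 A, 1/4 B, 1/4 AB.
Rh cross +/- × -/- → 1/2 Rh+, 1/2 Rh-; so P(type AB, Rh-negative) = 1/4 × 1/2 = 1/8 per child.
P(not type AB, Rh-negative) = 7/8 for one child; (7/8)^4 = 2401/4096.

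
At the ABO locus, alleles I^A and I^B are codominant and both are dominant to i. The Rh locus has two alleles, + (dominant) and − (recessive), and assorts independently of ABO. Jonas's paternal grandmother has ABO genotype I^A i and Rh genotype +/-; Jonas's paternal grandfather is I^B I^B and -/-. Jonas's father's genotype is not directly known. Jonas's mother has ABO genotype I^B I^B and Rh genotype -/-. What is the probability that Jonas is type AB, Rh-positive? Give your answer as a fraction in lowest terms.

1/16

Jonas's father's ABO genotype from I^A i × I^B I^B: 1/2 I^A I^B, 1/2 I^B i.
Crossing each possibility with the mother I^B I^B and summing P(type AB): 1/2·1/2 + 1/2·0 = 1/4.
Similarly for Rh via the father's Rh distribution: P(Rh+) = 1/4.
Independent loci: 1/4 × 1/4 = 1/16.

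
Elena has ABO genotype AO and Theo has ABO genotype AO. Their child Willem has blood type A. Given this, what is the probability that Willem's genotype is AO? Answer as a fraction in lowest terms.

Cross AO × AO → 1/4 AA, 1/2 AO, 1/4 OO.
Type-A genotypes among offspring: AA (1/4), AO (1/2); total 3/4.
P(AO | type A) = (1/2) / (3/4) = 2/3.

2/3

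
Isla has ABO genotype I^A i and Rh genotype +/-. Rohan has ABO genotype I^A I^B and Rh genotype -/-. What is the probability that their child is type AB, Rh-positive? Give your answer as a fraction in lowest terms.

1/8

ABO cross I^A i × I^A I^B → offspring phenotypes: 1/2 A, 1/4 B, 1/4 AB.
Rh cross +/- × -/- → 1/2 Rh+, 1/2 Rh-.
Independent loci: P(type AB, Rh-positive) = 1/4 × 1/2 = 1/8.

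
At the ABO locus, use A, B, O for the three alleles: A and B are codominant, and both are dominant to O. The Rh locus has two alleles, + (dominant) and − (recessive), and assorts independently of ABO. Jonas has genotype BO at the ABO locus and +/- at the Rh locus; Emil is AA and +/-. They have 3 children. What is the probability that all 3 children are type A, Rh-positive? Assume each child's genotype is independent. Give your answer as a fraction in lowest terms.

27/512

ABO cross BO × AA → 1/2 A, 1/2 AB.
Rh cross +/- × +/- → 3/4 Rh+, 1/4 Rh-; so P(type A, Rh-positive) = 1/2 × 3/4 = 3/8 per child.
All 3 independent: (3/8)^3 = 27/512.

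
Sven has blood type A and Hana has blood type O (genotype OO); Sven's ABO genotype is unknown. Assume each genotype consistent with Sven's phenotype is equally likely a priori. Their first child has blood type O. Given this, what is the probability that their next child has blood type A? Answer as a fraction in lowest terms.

1/2

Possible genotypes: Sven ∈ {AA, AO}; Hana ∈ {OO}.
Weight each parental genotype pair by prior × P(type-O child):
  AO × OO: posterior weight 1; P(next child type A) = 1/2.
Weighted sum = 1/2.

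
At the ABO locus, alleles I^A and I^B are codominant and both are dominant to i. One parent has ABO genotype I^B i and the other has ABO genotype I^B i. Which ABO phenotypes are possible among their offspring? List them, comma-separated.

O, B

Gametes from I^B i × I^B i give offspring ABO genotypes I^B I^B, I^B i, i i, i.e. phenotypes O, B.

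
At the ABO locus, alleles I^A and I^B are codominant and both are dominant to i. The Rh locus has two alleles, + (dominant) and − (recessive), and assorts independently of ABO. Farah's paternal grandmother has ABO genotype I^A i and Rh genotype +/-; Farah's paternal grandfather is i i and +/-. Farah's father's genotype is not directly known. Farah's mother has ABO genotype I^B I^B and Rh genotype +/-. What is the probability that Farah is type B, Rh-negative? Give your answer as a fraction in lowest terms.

3/16

Farah's father's ABO genotype from I^A i × i i: 1/2 I^A i, 1/2 i i.
Crossing each possibility with the mother I^B I^B and summing P(type B): 1/2·1/2 + 1/2·1 = 3/4.
Similarly for Rh via the father's Rh distribution: P(Rh-) = 1/4.
Independent loci: 3/4 × 1/4 = 3/16.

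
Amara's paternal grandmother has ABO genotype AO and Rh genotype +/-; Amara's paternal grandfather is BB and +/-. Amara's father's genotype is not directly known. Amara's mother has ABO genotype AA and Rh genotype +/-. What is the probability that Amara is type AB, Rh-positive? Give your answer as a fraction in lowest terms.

Amara's father's ABO genotype from AO × BB: 1/2 AB, 1/2 BO.
Crossing each possibility with the mother AA and summing P(type AB): 1/2·1/2 + 1/2·1/2 = 1/2.
Similarly for Rh via the father's Rh distribution: P(Rh+) = 3/4.
Independent loci: 1/2 × 3/4 = 3/8.

3/8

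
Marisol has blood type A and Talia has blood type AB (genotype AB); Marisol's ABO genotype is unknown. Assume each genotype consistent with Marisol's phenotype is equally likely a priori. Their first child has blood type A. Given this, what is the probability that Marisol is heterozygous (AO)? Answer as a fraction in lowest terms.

1/2

Possible genotypes: Marisol ∈ {AA, AO}; Talia ∈ {AB}.
Weight each parental genotype pair by prior × P(type-A child):
  AA × AB: posterior weight 1/2.
  AO × AB: posterior weight 1/2.
Sum the posterior weight over pairs where Marisol is AO: 1/2.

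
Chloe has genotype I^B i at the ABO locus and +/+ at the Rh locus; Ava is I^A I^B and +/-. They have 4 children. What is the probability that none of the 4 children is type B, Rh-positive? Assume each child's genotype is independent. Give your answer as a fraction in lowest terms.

1/16

ABO cross I^B i × I^A I^B → 1/4 A, 1/2 B, 1/4 AB.
Rh cross +/+ × +/- → 1 Rh+; so P(type B, Rh-positive) = 1/2 × 1 = 1/2 per child.
P(not type B, Rh-positive) = 1/2 for one child; (1/2)^4 = 1/16.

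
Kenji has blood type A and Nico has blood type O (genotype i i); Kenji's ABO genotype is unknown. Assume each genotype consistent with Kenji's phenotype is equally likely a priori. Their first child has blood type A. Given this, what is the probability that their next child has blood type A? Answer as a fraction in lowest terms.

5/6

Possible genotypes: Kenji ∈ {I^A I^A, I^A i}; Nico ∈ {i i}.
Weight each parental genotype pair by prior × P(type-A child):
  I^A I^A × i i: posterior weight 2/3; P(next child type A) = 1.
  I^A i × i i: posterior weight 1/3; P(next child type A) = 1/2.
Weighted sum = 5/6.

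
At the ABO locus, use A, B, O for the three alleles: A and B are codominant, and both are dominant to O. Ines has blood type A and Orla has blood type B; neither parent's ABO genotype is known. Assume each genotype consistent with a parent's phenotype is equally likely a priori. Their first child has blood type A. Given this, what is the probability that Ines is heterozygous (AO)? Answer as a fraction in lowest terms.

1/3

Possible genotypes: Ines ∈ {AA, AO}; Orla ∈ {BB, BO}.
Weight each parental genotype pair by prior × P(type-A child):
  AA × BO: posterior weight 2/3.
  AO × BO: posterior weight 1/3.
Sum the posterior weight over pairs where Ines is AO: 1/3.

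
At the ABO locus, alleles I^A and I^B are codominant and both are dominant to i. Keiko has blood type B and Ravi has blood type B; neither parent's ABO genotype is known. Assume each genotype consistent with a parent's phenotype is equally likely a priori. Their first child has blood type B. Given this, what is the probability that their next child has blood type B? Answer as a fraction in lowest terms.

Possible genotypes: Keiko ∈ {I^B I^B, I^B i}; Ravi ∈ {I^B I^B, I^B i}.
Weight each parental genotype pair by prior × P(type-B child):
  I^B I^B × I^B I^B: posterior weight 4/15; P(next child type B) = 1.
  I^B I^B × I^B i: posterior weight 4/15; P(next child type B) = 1.
  I^B i × I^B I^B: posterior weight 4/15; P(next child type B) = 1.
  I^B i × I^B i: posterior weight 1/5; P(next child type B) = 3/4.
Weighted sum = 19/20.

19/20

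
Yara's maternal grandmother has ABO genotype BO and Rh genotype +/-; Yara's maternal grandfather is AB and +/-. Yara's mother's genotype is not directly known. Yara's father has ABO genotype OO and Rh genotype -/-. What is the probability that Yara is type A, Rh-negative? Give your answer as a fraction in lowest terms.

Yara's mother's ABO genotype from BO × AB: 1/4 AB, 1/4 AO, 1/4 BB, 1/4 BO.
Crossing each possibility with the father OO and summing P(type A): 1/4·1/2 + 1/4·1/2 + 1/4·0 + 1/4·0 = 1/4.
Similarly for Rh via the mother's Rh distribution: P(Rh-) = 1/2.
Independent loci: 1/4 × 1/2 = 1/8.

1/8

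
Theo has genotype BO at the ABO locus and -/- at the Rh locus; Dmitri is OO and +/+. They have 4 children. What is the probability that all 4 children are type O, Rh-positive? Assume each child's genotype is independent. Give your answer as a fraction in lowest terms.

ABO cross BO × OO → 1/2 O, 1/2 B.
Rh cross -/- × +/+ → 1 Rh+; so P(type O, Rh-positive) = 1/2 × 1 = 1/2 per child.
All 4 independent: (1/2)^4 = 1/16.

1/16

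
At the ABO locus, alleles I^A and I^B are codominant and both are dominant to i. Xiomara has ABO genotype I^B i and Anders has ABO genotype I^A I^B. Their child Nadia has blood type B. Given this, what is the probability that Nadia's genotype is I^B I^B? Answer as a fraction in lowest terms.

1/2

Cross I^B i × I^A I^B → 1/4 I^A I^B, 1/4 I^A i, 1/4 I^B I^B, 1/4 I^B i.
Type-B genotypes among offspring: I^B I^B (1/4), I^B i (1/4); total 1/2.
P(I^B I^B | type B) = (1/4) / (1/2) = 1/2.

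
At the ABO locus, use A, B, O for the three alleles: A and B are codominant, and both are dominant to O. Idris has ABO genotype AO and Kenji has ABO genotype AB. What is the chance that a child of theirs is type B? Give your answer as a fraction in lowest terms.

ABO cross AO × AB → offspring phenotypes: 1/2 A, 1/4 B, 1/4 AB.
So P(type B) = 1/4.

1/4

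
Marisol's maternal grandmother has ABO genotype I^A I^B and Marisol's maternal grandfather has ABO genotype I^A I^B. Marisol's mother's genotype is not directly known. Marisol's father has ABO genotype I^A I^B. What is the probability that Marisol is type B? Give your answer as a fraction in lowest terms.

1/4

Marisol's mother's ABO genotype from I^A I^B × I^A I^B: 1/4 I^A I^A, 1/2 I^A I^B, 1/4 I^B I^B.
Crossing each possibility with the father I^A I^B and summing P(type B): 1/4·0 + 1/2·1/4 + 1/4·1/2 = 1/4.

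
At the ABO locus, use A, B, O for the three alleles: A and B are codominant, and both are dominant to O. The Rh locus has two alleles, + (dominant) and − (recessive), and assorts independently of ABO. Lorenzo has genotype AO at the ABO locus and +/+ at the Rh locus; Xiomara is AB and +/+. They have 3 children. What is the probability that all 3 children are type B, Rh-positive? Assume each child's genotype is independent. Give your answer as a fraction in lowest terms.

ABO cross AO × AB → 1/2 A, 1/4 B, 1/4 AB.
Rh cross +/+ × +/+ → 1 Rh+; so P(type B, Rh-positive) = 1/4 × 1 = 1/4 per child.
All 3 independent: (1/4)^3 = 1/64.

1/64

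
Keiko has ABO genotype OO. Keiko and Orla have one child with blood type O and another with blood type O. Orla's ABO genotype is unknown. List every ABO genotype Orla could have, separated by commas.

AO, BO, OO

For each candidate genotype of Orla, check whether crossing it with OO can produce every observed child phenotype.
  AA → possible child types {A} ✗
  AB → possible child types {A, B} ✗
  AO → possible child types {O, A} ✓
  BB → possible child types {B} ✗
  BO → possible child types {O, B} ✓
  OO → possible child types {O} ✓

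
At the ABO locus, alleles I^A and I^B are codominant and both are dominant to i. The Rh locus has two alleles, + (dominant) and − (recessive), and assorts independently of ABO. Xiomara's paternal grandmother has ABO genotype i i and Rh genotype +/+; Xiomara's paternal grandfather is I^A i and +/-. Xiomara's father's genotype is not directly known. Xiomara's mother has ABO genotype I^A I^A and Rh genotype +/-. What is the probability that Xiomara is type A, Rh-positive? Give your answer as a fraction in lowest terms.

7/8

Xiomara's father's ABO genotype from i i × I^A i: 1/2 I^A i, 1/2 i i.
Crossing each possibility with the mother I^A I^A and summing P(type A): 1/2·1 + 1/2·1 = 1.
Similarly for Rh via the father's Rh distribution: P(Rh+) = 7/8.
Independent loci: 1 × 7/8 = 7/8.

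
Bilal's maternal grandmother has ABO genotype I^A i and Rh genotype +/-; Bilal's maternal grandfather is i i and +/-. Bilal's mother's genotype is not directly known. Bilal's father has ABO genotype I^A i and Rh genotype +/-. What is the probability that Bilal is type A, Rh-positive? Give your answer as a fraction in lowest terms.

15/32

Bilal's mother's ABO genotype from I^A i × i i: 1/2 I^A i, 1/2 i i.
Crossing each possibility with the father I^A i and summing P(type A): 1/2·3/4 + 1/2·1/2 = 5/8.
Similarly for Rh via the mother's Rh distribution: P(Rh+) = 3/4.
Independent loci: 5/8 × 3/4 = 15/32.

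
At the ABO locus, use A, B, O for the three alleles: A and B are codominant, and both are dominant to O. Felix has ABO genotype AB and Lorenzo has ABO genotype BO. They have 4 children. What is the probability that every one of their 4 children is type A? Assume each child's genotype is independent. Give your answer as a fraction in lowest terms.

ABO cross AB × BO → 1/4 A, 1/2 B, 1/4 AB.
So P(type A) = 1/4 per child.
All 4 independent: (1/4)^4 = 1/256.

1/256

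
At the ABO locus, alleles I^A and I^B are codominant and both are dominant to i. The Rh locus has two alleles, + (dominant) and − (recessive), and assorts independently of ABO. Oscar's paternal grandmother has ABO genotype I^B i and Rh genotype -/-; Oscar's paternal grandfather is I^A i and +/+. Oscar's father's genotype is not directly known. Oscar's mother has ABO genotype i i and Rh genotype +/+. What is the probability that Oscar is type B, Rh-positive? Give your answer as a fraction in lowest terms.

Oscar's father's ABO genotype from I^B i × I^A i: 1/4 I^A I^B, 1/4 I^A i, 1/4 I^B i, 1/4 i i.
Crossing each possibility with the mother i i and summing P(type B): 1/4·1/2 + 1/4·0 + 1/4·1/2 + 1/4·0 = 1/4.
Similarly for Rh via the father's Rh distribution: P(Rh+) = 1.
Independent loci: 1/4 × 1 = 1/4.

1/4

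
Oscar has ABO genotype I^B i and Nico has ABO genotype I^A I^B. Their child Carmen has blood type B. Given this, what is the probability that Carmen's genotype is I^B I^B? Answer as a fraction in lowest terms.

1/2

Cross I^B i × I^A I^B → 1/4 I^A I^B, 1/4 I^A i, 1/4 I^B I^B, 1/4 I^B i.
Type-B genotypes among offspring: I^B I^B (1/4), I^B i (1/4); total 1/2.
P(I^B I^B | type B) = (1/4) / (1/2) = 1/2.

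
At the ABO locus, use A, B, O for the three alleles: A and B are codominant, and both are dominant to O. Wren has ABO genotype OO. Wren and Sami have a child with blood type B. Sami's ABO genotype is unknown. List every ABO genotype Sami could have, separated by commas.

For each candidate genotype of Sami, check whether crossing it with OO can produce every observed child phenotype.
  AA → possible child types {A} ✗
  AB → possible child types {A, B} ✓
  AO → possible child types {O, A} ✗
  BB → possible child types {B} ✓
  BO → possible child types {O, B} ✓
  OO → possible child types {O} ✗

AB, BB, BO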